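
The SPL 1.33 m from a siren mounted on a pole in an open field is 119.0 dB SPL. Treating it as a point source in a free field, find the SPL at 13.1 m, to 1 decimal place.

Inverse-square spreading gives ΔL = −20·log₁₀(d₂/d₁).
ΔL = −20·log₁₀(13.1/1.33) = -19.87 dB, so L₂ = 119.0 + (-19.87) = 99.1 dB SPL.

99.1 dB SPL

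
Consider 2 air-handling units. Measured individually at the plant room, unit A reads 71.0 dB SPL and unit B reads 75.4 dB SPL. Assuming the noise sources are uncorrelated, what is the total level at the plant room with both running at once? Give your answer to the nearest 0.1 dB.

Add the sources as powers (linear), then convert back to dB:
L_total = 10·log₁₀(10^(71.0/10) + 10^(75.4/10)) = 10·log₁₀(47260000) = 76.7 dB SPL.

76.7 dB SPL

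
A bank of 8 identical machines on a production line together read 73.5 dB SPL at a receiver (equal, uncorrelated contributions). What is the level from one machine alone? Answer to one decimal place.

64.5 dB SPL

8 equal incoherent sources add 10·log₁₀(8) = 9.03 dB over one source.
L_one = 73.5 − 9.03 = 64.5 dB SPL.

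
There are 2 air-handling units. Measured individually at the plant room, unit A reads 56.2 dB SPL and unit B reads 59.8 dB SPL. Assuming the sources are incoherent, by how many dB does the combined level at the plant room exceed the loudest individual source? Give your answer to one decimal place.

Uncorrelated sources add in intensity (power), not in dB.
L_total = 10·log₁₀(10^(56.2/10) + 10^(59.8/10)) = 61.37 dB SPL.
Excess over the loudest (59.8 dB): 61.37 − 59.8 = 1.6 dB.

1.6 dB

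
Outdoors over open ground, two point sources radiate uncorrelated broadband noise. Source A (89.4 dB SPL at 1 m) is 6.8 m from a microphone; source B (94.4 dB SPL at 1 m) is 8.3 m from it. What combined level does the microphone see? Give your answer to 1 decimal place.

At the listener: L_A = 89.4 − 20·log₁₀(6.8) = 72.75 dB; L_B = 94.4 − 20·log₁₀(8.3) = 76.02 dB.
Combined: 10·log₁₀(10^(72.75/10)+10^(76.02/10)) = 77.7 dB SPL.

77.7 dB SPL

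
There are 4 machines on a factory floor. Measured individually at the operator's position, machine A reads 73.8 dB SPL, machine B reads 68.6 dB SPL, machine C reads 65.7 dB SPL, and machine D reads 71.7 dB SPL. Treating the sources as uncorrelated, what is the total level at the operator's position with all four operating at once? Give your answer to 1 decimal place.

Uncorrelated sources add in intensity (power), not in dB.
L_total = 10·log₁₀(10^(73.8/10) + 10^(68.6/10) + 10^(65.7/10) + 10^(71.7/10)) = 10·log₁₀(49740000) = 77.0 dB SPL.

77.0 dB SPL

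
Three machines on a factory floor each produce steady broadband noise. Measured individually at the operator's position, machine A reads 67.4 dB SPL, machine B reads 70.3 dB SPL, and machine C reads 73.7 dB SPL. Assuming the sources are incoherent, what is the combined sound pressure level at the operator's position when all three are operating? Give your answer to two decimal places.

75.98 dB SPL

Add the sources as powers (linear), then convert back to dB:
L_total = 10·log₁₀(10^(67.4/10) + 10^(70.3/10) + 10^(73.7/10)) = 10·log₁₀(39650000) = 75.98 dB SPL.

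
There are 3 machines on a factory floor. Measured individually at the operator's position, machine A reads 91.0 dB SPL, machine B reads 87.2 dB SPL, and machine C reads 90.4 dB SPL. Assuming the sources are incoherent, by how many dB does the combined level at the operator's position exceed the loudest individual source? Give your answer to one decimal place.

3.6 dB

Uncorrelated sources add in intensity (power), not in dB.
L_total = 10·log₁₀(10^(91.0/10) + 10^(87.2/10) + 10^(90.4/10)) = 94.59 dB SPL.
Excess over the loudest (91.0 dB): 94.59 − 91.0 = 3.6 dB.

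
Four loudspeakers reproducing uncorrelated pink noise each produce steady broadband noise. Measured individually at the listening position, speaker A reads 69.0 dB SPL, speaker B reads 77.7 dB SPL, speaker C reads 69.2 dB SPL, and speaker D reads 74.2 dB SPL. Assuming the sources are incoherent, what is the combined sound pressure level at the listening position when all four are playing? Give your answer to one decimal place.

Incoherent sources sum as intensities:
L_total = 10·log₁₀(10^(69.0/10) + 10^(77.7/10) + 10^(69.2/10) + 10^(74.2/10)) = 10·log₁₀(101400000) = 80.1 dB SPL.

80.1 dB SPL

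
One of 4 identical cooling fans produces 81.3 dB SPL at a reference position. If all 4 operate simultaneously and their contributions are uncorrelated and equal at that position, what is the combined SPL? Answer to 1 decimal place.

87.3 dB SPL

4 equal incoherent sources raise the level by 10·log₁₀(4) = 6.02 dB.
L_total = 81.3 + 6.02 = 87.3 dB SPL.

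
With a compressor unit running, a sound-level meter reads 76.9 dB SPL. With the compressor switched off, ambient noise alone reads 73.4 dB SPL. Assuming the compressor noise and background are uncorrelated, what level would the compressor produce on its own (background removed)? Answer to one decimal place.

74.3 dB SPL

Subtract intensities: L_src = 10·log₁₀(10^(L_total/10) − 10^(L_bg/10)).
L_src = 10·log₁₀(10^(76.9/10) − 10^(73.4/10)) = 10·log₁₀(27100000) = 74.3 dB SPL.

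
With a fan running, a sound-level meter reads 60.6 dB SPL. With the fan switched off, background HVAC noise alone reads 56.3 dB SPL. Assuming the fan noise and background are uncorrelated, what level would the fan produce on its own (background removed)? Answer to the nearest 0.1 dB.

58.6 dB SPL

Subtract intensities: L_src = 10·log₁₀(10^(L_total/10) − 10^(L_bg/10)).
L_src = 10·log₁₀(10^(60.6/10) − 10^(56.3/10)) = 10·log₁₀(721600) = 58.6 dB SPL.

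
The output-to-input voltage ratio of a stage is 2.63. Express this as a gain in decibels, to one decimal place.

For a voltage ratio, dB = 20·log₁₀(V₂/V₁).
20·log₁₀(2.63) = 8.4 dB.

8.4 dB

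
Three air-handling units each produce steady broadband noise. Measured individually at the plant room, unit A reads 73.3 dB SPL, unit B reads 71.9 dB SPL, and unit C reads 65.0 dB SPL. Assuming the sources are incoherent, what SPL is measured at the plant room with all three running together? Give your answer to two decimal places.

76.02 dB SPL

Add the sources as powers (linear), then convert back to dB:
L_total = 10·log₁₀(10^(73.3/10) + 10^(71.9/10) + 10^(65.0/10)) = 10·log₁₀(40030000) = 76.02 dB SPL.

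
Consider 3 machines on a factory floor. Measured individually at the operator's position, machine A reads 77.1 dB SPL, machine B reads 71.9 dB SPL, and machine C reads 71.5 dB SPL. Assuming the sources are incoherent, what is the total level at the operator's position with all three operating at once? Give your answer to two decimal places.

Incoherent sources sum as intensities:
L_total = 10·log₁₀(10^(77.1/10) + 10^(71.9/10) + 10^(71.5/10)) = 10·log₁₀(80900000) = 79.08 dB SPL.

79.08 dB SPL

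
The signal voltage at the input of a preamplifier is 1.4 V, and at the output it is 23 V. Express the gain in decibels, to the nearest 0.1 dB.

24.3 dB

Voltage ratio → dB uses the 20·log₁₀ form:
20·log₁₀(23/1.4) = 20·log₁₀(16.43) = 24.3 dB.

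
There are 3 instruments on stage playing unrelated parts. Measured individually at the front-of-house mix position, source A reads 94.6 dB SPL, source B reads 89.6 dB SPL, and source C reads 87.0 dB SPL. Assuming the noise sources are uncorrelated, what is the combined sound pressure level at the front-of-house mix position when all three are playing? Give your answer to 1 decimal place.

96.3 dB SPL

Uncorrelated sources add in intensity (power), not in dB.
L_total = 10·log₁₀(10^(94.6/10) + 10^(89.6/10) + 10^(87.0/10)) = 10·log₁₀(4297000000) = 96.3 dB SPL.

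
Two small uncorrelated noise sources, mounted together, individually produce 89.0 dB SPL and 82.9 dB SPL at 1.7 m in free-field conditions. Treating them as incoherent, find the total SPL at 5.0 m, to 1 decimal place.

80.6 dB SPL

Combined at 1.7 m: 10·log₁₀(10^(89.0/10)+10^(82.9/10)) = 89.95 dB SPL.
Then apply −20·log₁₀(5.0/1.7) = -9.37 dB → 80.6 dB SPL.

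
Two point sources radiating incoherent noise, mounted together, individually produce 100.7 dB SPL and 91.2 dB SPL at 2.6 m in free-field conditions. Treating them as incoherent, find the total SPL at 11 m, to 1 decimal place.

Combined at 2.6 m: 10·log₁₀(10^(100.7/10)+10^(91.2/10)) = 101.16 dB SPL.
Then apply −20·log₁₀(11/2.6) = -12.53 dB → 88.6 dB SPL.

88.6 dB SPL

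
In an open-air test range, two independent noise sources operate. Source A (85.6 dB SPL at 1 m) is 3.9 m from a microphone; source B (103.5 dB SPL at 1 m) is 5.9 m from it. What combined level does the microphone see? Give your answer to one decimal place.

At the listener: L_A = 85.6 − 20·log₁₀(3.9) = 73.78 dB; L_B = 103.5 − 20·log₁₀(5.9) = 88.08 dB.
Combined: 10·log₁₀(10^(73.78/10)+10^(88.08/10)) = 88.2 dB SPL.

88.2 dB SPL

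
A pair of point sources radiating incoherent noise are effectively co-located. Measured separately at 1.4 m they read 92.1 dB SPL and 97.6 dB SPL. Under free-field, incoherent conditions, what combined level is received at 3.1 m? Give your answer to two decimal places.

91.77 dB SPL

Combined at 1.4 m: 10·log₁₀(10^(92.1/10)+10^(97.6/10)) = 98.678 dB SPL.
Then apply −20·log₁₀(3.1/1.4) = -6.905 dB → 91.77 dB SPL.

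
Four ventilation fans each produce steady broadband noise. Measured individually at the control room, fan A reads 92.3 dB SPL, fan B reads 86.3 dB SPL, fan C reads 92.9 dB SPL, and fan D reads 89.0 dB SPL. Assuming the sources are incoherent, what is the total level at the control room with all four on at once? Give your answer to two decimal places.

96.87 dB SPL

Uncorrelated sources add in intensity (power), not in dB.
L_total = 10·log₁₀(10^(92.3/10) + 10^(86.3/10) + 10^(92.9/10) + 10^(89.0/10)) = 10·log₁₀(4869000000) = 96.87 dB SPL.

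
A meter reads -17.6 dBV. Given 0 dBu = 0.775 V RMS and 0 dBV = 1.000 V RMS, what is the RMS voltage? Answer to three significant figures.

V = 1.000 V × 10^(-17.6/20).
= 1.000 × 0.1318 = 0.132 V.

0.132 V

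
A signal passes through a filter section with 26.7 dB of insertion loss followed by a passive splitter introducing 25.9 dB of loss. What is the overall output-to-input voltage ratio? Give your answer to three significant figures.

0.00234

Net gain = (−26.7) + (−25.9) = -52.6 dB.
Voltage ratio = 10^(-52.6/20) = 0.00234.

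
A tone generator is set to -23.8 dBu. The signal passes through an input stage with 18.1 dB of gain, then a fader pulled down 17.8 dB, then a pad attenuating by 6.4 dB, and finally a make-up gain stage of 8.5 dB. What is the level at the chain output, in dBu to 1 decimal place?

Cascaded gains and losses add directly in dB.
-23.8 + 18.1 − 17.8 − 6.4 + 8.5 = -21.4 dBu.

-21.4 dBu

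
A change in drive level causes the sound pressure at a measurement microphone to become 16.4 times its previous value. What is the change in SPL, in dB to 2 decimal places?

24.30 dB

Sound pressure is an amplitude quantity: ΔL = 20·log₁₀(p₂/p₁).
20·log₁₀(16.4) = 24.30 dB.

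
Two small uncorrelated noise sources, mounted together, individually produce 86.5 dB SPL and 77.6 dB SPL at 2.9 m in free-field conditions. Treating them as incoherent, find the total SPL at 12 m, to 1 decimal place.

Combined at 2.9 m: 10·log₁₀(10^(86.5/10)+10^(77.6/10)) = 87.03 dB SPL.
Then apply −20·log₁₀(12/2.9) = -12.34 dB → 74.7 dB SPL.

74.7 dB SPL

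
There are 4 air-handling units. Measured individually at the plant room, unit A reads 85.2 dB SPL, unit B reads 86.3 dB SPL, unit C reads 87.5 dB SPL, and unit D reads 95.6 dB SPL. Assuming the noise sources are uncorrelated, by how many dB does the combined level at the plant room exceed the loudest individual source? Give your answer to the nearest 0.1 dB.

1.3 dB

Add the sources as powers (linear), then convert back to dB:
L_total = 10·log₁₀(10^(85.2/10) + 10^(86.3/10) + 10^(87.5/10) + 10^(95.6/10)) = 96.95 dB SPL.
Excess over the loudest (95.6 dB): 96.95 − 95.6 = 1.3 dB.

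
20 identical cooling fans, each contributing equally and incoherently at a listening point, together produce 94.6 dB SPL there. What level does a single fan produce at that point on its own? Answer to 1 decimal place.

81.6 dB SPL

20 equal incoherent sources add 10·log₁₀(20) = 13.01 dB over one source.
L_one = 94.6 − 13.01 = 81.6 dB SPL.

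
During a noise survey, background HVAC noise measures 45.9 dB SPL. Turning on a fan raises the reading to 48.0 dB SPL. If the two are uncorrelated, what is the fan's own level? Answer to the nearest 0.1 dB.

43.8 dB SPL

Subtract intensities: L_src = 10·log₁₀(10^(L_total/10) − 10^(L_bg/10)).
L_src = 10·log₁₀(10^(48.0/10) − 10^(45.9/10)) = 10·log₁₀(24190) = 43.8 dB SPL.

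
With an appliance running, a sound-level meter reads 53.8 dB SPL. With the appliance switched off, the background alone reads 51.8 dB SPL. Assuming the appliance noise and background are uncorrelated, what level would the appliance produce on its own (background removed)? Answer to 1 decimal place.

Subtract intensities: L_src = 10·log₁₀(10^(L_total/10) − 10^(L_bg/10)).
L_src = 10·log₁₀(10^(53.8/10) − 10^(51.8/10)) = 10·log₁₀(88530) = 49.5 dB SPL.

49.5 dB SPL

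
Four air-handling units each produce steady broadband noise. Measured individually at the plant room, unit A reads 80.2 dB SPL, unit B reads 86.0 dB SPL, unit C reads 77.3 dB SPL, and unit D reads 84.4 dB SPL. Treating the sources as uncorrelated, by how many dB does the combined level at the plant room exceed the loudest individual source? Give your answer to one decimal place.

3.2 dB

Add the sources as powers (linear), then convert back to dB:
L_total = 10·log₁₀(10^(80.2/10) + 10^(86.0/10) + 10^(77.3/10) + 10^(84.4/10)) = 89.20 dB SPL.
Excess over the loudest (86.0 dB): 89.20 − 86.0 = 3.2 dB.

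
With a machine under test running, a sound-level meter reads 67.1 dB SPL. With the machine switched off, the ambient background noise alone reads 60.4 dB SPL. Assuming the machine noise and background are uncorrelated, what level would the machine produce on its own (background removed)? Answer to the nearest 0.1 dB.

66.1 dB SPL

Subtract intensities: L_src = 10·log₁₀(10^(L_total/10) − 10^(L_bg/10)).
L_src = 10·log₁₀(10^(67.1/10) − 10^(60.4/10)) = 10·log₁₀(4032000) = 66.1 dB SPL.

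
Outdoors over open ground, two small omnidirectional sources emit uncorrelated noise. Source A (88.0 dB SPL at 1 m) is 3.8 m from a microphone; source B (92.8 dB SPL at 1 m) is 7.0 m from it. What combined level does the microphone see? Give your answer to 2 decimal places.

79.17 dB SPL

At the listener: L_A = 88.0 − 20·log₁₀(3.8) = 76.404 dB; L_B = 92.8 − 20·log₁₀(7.0) = 75.898 dB.
Combined: 10·log₁₀(10^(76.404/10)+10^(75.898/10)) = 79.17 dB SPL.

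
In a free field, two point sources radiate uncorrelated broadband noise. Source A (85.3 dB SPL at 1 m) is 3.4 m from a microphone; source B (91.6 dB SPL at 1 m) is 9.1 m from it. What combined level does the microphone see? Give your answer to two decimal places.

At the listener: L_A = 85.3 − 20·log₁₀(3.4) = 74.670 dB; L_B = 91.6 − 20·log₁₀(9.1) = 72.419 dB.
Combined: 10·log₁₀(10^(74.670/10)+10^(72.419/10)) = 76.70 dB SPL.

76.70 dB SPL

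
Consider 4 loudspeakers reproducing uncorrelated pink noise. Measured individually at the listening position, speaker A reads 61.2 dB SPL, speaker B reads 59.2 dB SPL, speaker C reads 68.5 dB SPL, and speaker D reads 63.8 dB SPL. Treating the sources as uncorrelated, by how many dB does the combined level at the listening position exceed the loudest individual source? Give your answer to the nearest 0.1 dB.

2.2 dB

Incoherent sources sum as intensities:
L_total = 10·log₁₀(10^(61.2/10) + 10^(59.2/10) + 10^(68.5/10) + 10^(63.8/10)) = 70.66 dB SPL.
Excess over the loudest (68.5 dB): 70.66 − 68.5 = 2.2 dB.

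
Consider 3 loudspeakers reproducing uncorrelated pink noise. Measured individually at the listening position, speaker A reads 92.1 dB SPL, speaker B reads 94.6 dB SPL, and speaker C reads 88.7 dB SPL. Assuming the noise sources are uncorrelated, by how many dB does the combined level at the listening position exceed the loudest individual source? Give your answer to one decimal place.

2.6 dB

Incoherent sources sum as intensities:
L_total = 10·log₁₀(10^(92.1/10) + 10^(94.6/10) + 10^(88.7/10)) = 97.20 dB SPL.
Excess over the loudest (94.6 dB): 97.20 − 94.6 = 2.6 dB.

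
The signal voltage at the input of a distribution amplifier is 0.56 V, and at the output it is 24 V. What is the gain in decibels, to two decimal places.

32.64 dB

Voltage ratio → dB uses the 20·log₁₀ form:
20·log₁₀(24/0.56) = 20·log₁₀(42.86) = 32.64 dB.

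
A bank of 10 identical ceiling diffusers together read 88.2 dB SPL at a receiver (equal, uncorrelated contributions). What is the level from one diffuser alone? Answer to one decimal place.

10 equal incoherent sources add 10·log₁₀(10) = 10.00 dB over one source.
L_one = 88.2 − 10.00 = 78.2 dB SPL.

78.2 dB SPL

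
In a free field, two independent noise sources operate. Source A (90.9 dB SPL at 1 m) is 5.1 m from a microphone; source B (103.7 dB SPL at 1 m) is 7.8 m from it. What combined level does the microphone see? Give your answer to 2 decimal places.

At the listener: L_A = 90.9 − 20·log₁₀(5.1) = 76.749 dB; L_B = 103.7 − 20·log₁₀(7.8) = 85.858 dB.
Combined: 10·log₁₀(10^(76.749/10)+10^(85.858/10)) = 86.36 dB SPL.

86.36 dB SPL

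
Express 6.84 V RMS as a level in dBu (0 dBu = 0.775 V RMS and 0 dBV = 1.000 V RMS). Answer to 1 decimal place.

dBu = 20·log₁₀(V / 0.775 V).
20·log₁₀(6.84/0.775) = +18.9 dBu.

+18.9 dBu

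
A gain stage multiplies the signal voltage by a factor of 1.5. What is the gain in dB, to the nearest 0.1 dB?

For a voltage ratio, dB = 20·log₁₀(V₂/V₁).
20·log₁₀(1.5) = 3.5 dB.

3.5 dB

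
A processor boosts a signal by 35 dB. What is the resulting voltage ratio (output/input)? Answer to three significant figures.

56.2

Voltage ratio = 10^(dB/20).
10^(35/20) = 10^(1.750) = 56.2.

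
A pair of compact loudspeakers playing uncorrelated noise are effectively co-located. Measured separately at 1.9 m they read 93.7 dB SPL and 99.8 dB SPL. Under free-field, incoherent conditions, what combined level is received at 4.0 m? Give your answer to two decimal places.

Combined at 1.9 m: 10·log₁₀(10^(93.7/10)+10^(99.8/10)) = 100.753 dB SPL.
Then apply −20·log₁₀(4.0/1.9) = -6.466 dB → 94.29 dB SPL.

94.29 dB SPL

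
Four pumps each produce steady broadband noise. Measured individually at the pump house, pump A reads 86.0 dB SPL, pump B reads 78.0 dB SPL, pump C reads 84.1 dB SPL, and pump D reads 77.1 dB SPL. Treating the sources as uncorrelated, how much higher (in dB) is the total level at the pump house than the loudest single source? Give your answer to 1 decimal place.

Incoherent sources sum as intensities:
L_total = 10·log₁₀(10^(86.0/10) + 10^(78.0/10) + 10^(84.1/10) + 10^(77.1/10)) = 88.86 dB SPL.
Excess over the loudest (86.0 dB): 88.86 − 86.0 = 2.9 dB.

2.9 dB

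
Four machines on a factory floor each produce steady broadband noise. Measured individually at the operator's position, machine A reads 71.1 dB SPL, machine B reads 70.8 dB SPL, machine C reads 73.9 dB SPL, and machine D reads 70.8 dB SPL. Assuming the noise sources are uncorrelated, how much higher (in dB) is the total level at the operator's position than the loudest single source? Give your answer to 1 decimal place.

4.0 dB

Uncorrelated sources add in intensity (power), not in dB.
L_total = 10·log₁₀(10^(71.1/10) + 10^(70.8/10) + 10^(73.9/10) + 10^(70.8/10)) = 77.89 dB SPL.
Excess over the loudest (73.9 dB): 77.89 − 73.9 = 4.0 dB.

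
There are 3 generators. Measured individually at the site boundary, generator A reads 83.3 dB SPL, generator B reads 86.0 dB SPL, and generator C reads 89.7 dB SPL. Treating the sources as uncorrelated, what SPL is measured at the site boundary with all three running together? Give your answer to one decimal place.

91.9 dB SPL

Uncorrelated sources add in intensity (power), not in dB.
L_total = 10·log₁₀(10^(83.3/10) + 10^(86.0/10) + 10^(89.7/10)) = 10·log₁₀(1545000000) = 91.9 dB SPL.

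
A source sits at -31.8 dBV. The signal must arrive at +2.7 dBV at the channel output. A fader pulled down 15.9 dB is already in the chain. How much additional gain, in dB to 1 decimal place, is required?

The required make-up gain is the shortfall in the dB sum.
G = +2.7 − (-31.8) + 15.9 = 50.4 dB.

50.4 dB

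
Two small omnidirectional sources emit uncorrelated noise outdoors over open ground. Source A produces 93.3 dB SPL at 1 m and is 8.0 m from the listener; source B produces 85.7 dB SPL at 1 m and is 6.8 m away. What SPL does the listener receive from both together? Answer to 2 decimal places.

At the listener: L_A = 93.3 − 20·log₁₀(8.0) = 75.238 dB; L_B = 85.7 − 20·log₁₀(6.8) = 69.050 dB.
Combined: 10·log₁₀(10^(75.238/10)+10^(69.050/10)) = 76.17 dB SPL.

76.17 dB SPL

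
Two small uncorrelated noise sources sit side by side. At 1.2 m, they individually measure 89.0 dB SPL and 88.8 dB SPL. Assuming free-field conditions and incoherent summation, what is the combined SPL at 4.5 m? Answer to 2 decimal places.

80.43 dB SPL

Combined at 1.2 m: 10·log₁₀(10^(89.0/10)+10^(88.8/10)) = 91.911 dB SPL.
Then apply −20·log₁₀(4.5/1.2) = -11.481 dB → 80.43 dB SPL.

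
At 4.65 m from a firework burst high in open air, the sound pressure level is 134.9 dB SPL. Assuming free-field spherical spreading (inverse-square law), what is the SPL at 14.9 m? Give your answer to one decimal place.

For a point source in a free field, ΔL = −20·log₁₀(d₂/d₁).
ΔL = −20·log₁₀(14.9/4.65) = -10.11 dB, so L₂ = 134.9 + (-10.11) = 124.8 dB SPL.

124.8 dB SPL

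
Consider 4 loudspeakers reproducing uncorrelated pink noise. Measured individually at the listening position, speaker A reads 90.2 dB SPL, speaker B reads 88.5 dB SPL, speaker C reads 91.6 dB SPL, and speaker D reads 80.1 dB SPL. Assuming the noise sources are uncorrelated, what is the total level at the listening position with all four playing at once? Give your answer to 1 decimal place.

95.2 dB SPL

Uncorrelated sources add in intensity (power), not in dB.
L_total = 10·log₁₀(10^(90.2/10) + 10^(88.5/10) + 10^(91.6/10) + 10^(80.1/10)) = 10·log₁₀(3303000000) = 95.2 dB SPL.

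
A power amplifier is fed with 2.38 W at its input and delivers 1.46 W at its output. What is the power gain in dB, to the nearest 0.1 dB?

-2.1 dB

For a power ratio, dB = 10·log₁₀(P₂/P₁).
10·log₁₀(1.46/2.38) = 10·log₁₀(0.6134) = -2.1 dB.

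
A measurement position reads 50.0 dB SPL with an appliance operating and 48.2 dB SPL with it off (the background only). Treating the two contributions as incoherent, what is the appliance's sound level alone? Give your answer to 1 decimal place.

45.3 dB SPL

Background correction is a power subtraction:
L_src = 10·log₁₀(10^(50.0/10) − 10^(48.2/10)) = 10·log₁₀(33930) = 45.3 dB SPL.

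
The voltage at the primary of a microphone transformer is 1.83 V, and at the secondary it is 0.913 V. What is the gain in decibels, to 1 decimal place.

Voltage is an amplitude quantity, so gain = 20·log₁₀(V_out/V_in).
20·log₁₀(0.913/1.83) = 20·log₁₀(0.4989) = -6.0 dB.

-6.0 dB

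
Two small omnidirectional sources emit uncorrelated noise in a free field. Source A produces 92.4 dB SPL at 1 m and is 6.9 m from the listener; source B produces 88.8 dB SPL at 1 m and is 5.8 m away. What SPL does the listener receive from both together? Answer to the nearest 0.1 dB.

At the listener: L_A = 92.4 − 20·log₁₀(6.9) = 75.62 dB; L_B = 88.8 − 20·log₁₀(5.8) = 73.53 dB.
Combined: 10·log₁₀(10^(75.62/10)+10^(73.53/10)) = 77.7 dB SPL.

77.7 dB SPL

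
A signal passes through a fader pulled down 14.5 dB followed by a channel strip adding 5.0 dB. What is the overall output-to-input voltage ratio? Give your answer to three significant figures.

Net gain = (−14.5) + 5.0 = -9.5 dB.
Voltage ratio = 10^(-9.5/20) = 0.335.

0.335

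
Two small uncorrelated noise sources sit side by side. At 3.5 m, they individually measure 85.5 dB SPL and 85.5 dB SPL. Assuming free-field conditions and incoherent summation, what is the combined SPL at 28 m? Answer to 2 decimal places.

Combined at 3.5 m: 10·log₁₀(10^(85.5/10)+10^(85.5/10)) = 88.510 dB SPL.
Then apply −20·log₁₀(28/3.5) = -18.062 dB → 70.45 dB SPL.

70.45 dB SPL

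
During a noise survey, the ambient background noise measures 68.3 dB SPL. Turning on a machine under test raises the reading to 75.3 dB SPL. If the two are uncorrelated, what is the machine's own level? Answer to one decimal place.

74.3 dB SPL

Remove the background by subtracting linear intensities:
L_src = 10·log₁₀(10^(75.3/10) − 10^(68.3/10)) = 10·log₁₀(27120000) = 74.3 dB SPL.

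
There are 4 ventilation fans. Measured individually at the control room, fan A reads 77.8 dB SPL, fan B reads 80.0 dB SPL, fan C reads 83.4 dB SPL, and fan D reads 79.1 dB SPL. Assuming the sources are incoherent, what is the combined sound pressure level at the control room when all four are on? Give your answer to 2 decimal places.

86.63 dB SPL

Uncorrelated sources add in intensity (power), not in dB.
L_total = 10·log₁₀(10^(77.8/10) + 10^(80.0/10) + 10^(83.4/10) + 10^(79.1/10)) = 10·log₁₀(460300000) = 86.63 dB SPL.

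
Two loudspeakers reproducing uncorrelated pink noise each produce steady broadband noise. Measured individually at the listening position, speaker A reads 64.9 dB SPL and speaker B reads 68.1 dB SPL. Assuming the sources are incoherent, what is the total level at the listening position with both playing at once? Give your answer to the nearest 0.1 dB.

Add the sources as powers (linear), then convert back to dB:
L_total = 10·log₁₀(10^(64.9/10) + 10^(68.1/10)) = 10·log₁₀(9547000) = 69.8 dB SPL.

69.8 dB SPL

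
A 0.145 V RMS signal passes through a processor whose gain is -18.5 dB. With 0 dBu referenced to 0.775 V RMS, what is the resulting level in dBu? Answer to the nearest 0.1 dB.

-33.1 dBu

Input level: 20·log₁₀(0.145/0.775) = -14.56 dBu.
Output: -14.56 − 18.5 = -33.1 dBu.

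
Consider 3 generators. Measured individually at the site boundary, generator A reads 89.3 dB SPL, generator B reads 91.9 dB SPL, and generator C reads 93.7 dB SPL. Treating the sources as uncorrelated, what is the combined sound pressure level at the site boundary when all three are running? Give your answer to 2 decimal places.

Add the sources as powers (linear), then convert back to dB:
L_total = 10·log₁₀(10^(89.3/10) + 10^(91.9/10) + 10^(93.7/10)) = 10·log₁₀(4744000000) = 96.76 dB SPL.

96.76 dB SPL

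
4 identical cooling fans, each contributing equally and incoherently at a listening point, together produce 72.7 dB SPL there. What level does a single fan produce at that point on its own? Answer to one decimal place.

66.7 dB SPL

4 equal incoherent sources add 10·log₁₀(4) = 6.02 dB over one source.
L_one = 72.7 − 6.02 = 66.7 dB SPL.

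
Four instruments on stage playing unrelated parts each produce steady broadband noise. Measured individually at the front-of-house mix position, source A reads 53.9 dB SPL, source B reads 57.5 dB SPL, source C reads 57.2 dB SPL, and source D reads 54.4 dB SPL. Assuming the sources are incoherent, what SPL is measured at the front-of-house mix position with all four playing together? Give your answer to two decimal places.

Incoherent sources sum as intensities:
L_total = 10·log₁₀(10^(53.9/10) + 10^(57.5/10) + 10^(57.2/10) + 10^(54.4/10)) = 10·log₁₀(1608000) = 62.06 dB SPL.

62.06 dB SPL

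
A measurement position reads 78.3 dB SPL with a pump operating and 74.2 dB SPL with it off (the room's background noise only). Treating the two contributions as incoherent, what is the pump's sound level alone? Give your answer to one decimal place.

Background correction is a power subtraction:
L_src = 10·log₁₀(10^(78.3/10) − 10^(74.2/10)) = 10·log₁₀(41310000) = 76.2 dB SPL.

76.2 dB SPL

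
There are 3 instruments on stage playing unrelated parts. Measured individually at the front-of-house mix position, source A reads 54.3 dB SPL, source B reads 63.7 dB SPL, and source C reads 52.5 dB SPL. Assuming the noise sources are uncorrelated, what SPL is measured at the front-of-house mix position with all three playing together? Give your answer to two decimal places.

Add the sources as powers (linear), then convert back to dB:
L_total = 10·log₁₀(10^(54.3/10) + 10^(63.7/10) + 10^(52.5/10)) = 10·log₁₀(2791000) = 64.46 dB SPL.

64.46 dB SPL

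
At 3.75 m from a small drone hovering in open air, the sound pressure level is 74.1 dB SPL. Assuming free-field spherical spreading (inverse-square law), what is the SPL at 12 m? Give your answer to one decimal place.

Free-field point source: level drops by 20·log₁₀ of the distance ratio.
ΔL = −20·log₁₀(12/3.75) = -10.10 dB, so L₂ = 74.1 + (-10.10) = 64.0 dB SPL.

64.0 dB SPL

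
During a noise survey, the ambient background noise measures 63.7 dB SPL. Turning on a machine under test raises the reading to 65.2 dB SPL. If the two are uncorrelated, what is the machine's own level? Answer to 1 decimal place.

59.9 dB SPL

Subtract intensities: L_src = 10·log₁₀(10^(L_total/10) − 10^(L_bg/10)).
L_src = 10·log₁₀(10^(65.2/10) − 10^(63.7/10)) = 10·log₁₀(967100) = 59.9 dB SPL.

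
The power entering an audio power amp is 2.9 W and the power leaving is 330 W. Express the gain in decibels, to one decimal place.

20.6 dB

For a power ratio, dB = 10·log₁₀(P₂/P₁).
10·log₁₀(330/2.9) = 10·log₁₀(113.8) = 20.6 dB.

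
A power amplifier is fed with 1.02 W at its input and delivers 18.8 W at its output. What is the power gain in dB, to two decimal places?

12.66 dB

Power ratio → dB uses the 10·log₁₀ form:
10·log₁₀(18.8/1.02) = 10·log₁₀(18.43) = 12.66 dB.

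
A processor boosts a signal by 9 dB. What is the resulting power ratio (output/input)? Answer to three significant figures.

7.94

Power ratio = 10^(dB/10).
10^(9/10) = 10^(0.9000) = 7.94.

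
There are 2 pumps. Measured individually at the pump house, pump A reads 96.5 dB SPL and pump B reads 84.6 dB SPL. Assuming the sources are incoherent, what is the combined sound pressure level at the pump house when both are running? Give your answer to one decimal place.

Add the sources as powers (linear), then convert back to dB:
L_total = 10·log₁₀(10^(96.5/10) + 10^(84.6/10)) = 10·log₁₀(4755000000) = 96.8 dB SPL.

96.8 dB SPL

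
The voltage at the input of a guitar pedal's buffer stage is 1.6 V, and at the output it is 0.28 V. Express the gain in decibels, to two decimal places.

-15.14 dB

Voltage ratio → dB uses the 20·log₁₀ form:
20·log₁₀(0.28/1.6) = 20·log₁₀(0.1750) = -15.14 dB.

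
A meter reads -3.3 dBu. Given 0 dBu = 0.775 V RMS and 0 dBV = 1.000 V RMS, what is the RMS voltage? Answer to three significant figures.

0.530 V

V = 0.775 V × 10^(-3.3/20).
= 0.775 × 0.6839 = 0.530 V.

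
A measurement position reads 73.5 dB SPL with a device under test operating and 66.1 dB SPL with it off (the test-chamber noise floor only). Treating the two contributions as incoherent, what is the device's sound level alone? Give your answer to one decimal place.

72.6 dB SPL

Remove the background by subtracting linear intensities:
L_src = 10·log₁₀(10^(73.5/10) − 10^(66.1/10)) = 10·log₁₀(18310000) = 72.6 dB SPL.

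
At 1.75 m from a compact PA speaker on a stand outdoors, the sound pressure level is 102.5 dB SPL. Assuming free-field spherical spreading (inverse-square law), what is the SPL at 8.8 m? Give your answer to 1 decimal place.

Free-field point source: level drops by 20·log₁₀ of the distance ratio.
ΔL = −20·log₁₀(8.8/1.75) = -14.03 dB, so L₂ = 102.5 + (-14.03) = 88.5 dB SPL.

88.5 dB SPL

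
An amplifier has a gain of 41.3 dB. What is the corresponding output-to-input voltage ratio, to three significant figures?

116

Voltage ratio = 10^(dB/20).
10^(41.3/20) = 10^(2.065) = 116.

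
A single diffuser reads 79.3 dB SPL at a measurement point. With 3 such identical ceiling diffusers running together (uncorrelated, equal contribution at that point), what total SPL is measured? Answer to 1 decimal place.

84.1 dB SPL

3 equal incoherent sources raise the level by 10·log₁₀(3) = 4.77 dB.
L_total = 79.3 + 4.77 = 84.1 dB SPL.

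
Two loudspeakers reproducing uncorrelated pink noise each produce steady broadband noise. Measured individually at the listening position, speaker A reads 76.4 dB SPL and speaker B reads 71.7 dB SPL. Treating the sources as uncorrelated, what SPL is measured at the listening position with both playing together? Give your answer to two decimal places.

77.67 dB SPL

Uncorrelated sources add in intensity (power), not in dB.
L_total = 10·log₁₀(10^(76.4/10) + 10^(71.7/10)) = 10·log₁₀(58440000) = 77.67 dB SPL.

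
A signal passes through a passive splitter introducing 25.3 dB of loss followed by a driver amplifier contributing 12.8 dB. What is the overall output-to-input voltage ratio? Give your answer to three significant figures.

0.237

Net gain = (−25.3) + 12.8 = -12.5 dB.
Voltage ratio = 10^(-12.5/20) = 0.237.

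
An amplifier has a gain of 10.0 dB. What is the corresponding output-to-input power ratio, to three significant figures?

Power ratio = 10^(dB/10).
10^(10.0/10) = 10^(1.000) = 10.0.

10.0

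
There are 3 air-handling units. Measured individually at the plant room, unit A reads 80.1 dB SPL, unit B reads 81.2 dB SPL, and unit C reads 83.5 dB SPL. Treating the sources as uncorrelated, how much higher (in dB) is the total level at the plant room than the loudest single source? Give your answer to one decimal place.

Incoherent sources sum as intensities:
L_total = 10·log₁₀(10^(80.1/10) + 10^(81.2/10) + 10^(83.5/10)) = 86.61 dB SPL.
Excess over the loudest (83.5 dB): 86.61 − 83.5 = 3.1 dB.

3.1 dB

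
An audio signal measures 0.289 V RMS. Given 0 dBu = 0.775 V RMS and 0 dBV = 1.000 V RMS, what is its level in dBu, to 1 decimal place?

dBu = 20·log₁₀(V / 0.775 V).
20·log₁₀(0.289/0.775) = -8.6 dBu.

-8.6 dBu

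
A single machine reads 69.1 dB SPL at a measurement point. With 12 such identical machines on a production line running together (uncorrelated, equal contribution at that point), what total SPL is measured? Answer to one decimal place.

79.9 dB SPL

12 equal incoherent sources raise the level by 10·log₁₀(12) = 10.79 dB.
L_total = 69.1 + 10.79 = 79.9 dB SPL.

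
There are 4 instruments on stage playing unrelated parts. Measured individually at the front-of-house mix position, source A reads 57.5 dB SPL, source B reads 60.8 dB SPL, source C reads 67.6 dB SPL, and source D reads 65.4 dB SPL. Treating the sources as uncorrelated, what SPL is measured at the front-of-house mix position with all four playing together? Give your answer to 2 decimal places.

70.41 dB SPL

Uncorrelated sources add in intensity (power), not in dB.
L_total = 10·log₁₀(10^(57.5/10) + 10^(60.8/10) + 10^(67.6/10) + 10^(65.4/10)) = 10·log₁₀(10990000) = 70.41 dB SPL.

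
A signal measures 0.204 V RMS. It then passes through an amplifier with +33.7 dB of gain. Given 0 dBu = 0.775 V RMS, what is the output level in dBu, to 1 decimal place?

+22.1 dBu

Input level: 20·log₁₀(0.204/0.775) = -11.59 dBu.
Output: -11.59 + 33.7 = +22.1 dBu.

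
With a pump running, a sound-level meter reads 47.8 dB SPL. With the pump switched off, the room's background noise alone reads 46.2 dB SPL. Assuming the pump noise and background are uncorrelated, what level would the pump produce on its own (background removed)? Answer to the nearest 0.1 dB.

42.7 dB SPL

Background correction is a power subtraction:
L_src = 10·log₁₀(10^(47.8/10) − 10^(46.2/10)) = 10·log₁₀(18570) = 42.7 dB SPL.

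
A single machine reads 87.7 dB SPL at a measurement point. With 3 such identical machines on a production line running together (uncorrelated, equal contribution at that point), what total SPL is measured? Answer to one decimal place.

92.5 dB SPL

3 equal incoherent sources raise the level by 10·log₁₀(3) = 4.77 dB.
L_total = 87.7 + 4.77 = 92.5 dB SPL.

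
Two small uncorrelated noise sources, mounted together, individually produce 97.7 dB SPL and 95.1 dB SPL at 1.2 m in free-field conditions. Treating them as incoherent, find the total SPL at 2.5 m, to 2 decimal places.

93.23 dB SPL

Combined at 1.2 m: 10·log₁₀(10^(97.7/10)+10^(95.1/10)) = 99.602 dB SPL.
Then apply −20·log₁₀(2.5/1.2) = -6.375 dB → 93.23 dB SPL.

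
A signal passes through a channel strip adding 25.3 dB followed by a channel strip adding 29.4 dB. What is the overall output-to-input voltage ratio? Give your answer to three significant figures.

543

Net gain = 25.3 + 29.4 = 54.7 dB.
Voltage ratio = 10^(54.7/20) = 543.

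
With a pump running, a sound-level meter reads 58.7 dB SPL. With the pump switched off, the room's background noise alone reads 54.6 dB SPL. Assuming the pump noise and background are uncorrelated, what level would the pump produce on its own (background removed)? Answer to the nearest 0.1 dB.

Background correction is a power subtraction:
L_src = 10·log₁₀(10^(58.7/10) − 10^(54.6/10)) = 10·log₁₀(452900) = 56.6 dB SPL.

56.6 dB SPL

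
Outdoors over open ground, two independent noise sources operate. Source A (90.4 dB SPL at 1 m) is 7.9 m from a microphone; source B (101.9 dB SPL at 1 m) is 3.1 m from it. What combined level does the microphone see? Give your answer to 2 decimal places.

At the listener: L_A = 90.4 − 20·log₁₀(7.9) = 72.447 dB; L_B = 101.9 − 20·log₁₀(3.1) = 92.073 dB.
Combined: 10·log₁₀(10^(72.447/10)+10^(92.073/10)) = 92.12 dB SPL.

92.12 dB SPL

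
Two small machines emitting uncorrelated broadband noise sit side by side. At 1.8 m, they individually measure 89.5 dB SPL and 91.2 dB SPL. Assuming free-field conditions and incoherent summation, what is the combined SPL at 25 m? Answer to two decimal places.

70.59 dB SPL

Combined at 1.8 m: 10·log₁₀(10^(89.5/10)+10^(91.2/10)) = 93.443 dB SPL.
Then apply −20·log₁₀(25/1.8) = -22.853 dB → 70.59 dB SPL.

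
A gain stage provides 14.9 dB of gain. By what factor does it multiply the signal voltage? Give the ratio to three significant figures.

5.56

Voltage ratio = 10^(dB/20).
10^(14.9/20) = 10^(0.7450) = 5.56.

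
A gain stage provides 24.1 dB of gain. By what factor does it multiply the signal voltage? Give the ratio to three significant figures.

16.0

Voltage ratio = 10^(dB/20).
10^(24.1/20) = 10^(1.205) = 16.0.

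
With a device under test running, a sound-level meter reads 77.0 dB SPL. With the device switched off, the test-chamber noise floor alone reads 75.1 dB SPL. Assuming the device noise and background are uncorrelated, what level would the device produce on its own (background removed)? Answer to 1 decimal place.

72.5 dB SPL

Background correction is a power subtraction:
L_src = 10·log₁₀(10^(77.0/10) − 10^(75.1/10)) = 10·log₁₀(17760000) = 72.5 dB SPL.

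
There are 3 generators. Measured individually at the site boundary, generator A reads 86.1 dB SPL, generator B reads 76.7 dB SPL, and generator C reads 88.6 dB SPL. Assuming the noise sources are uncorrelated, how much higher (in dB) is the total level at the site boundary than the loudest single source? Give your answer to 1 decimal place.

2.1 dB

Add the sources as powers (linear), then convert back to dB:
L_total = 10·log₁₀(10^(86.1/10) + 10^(76.7/10) + 10^(88.6/10)) = 90.71 dB SPL.
Excess over the loudest (88.6 dB): 90.71 − 88.6 = 2.1 dB.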